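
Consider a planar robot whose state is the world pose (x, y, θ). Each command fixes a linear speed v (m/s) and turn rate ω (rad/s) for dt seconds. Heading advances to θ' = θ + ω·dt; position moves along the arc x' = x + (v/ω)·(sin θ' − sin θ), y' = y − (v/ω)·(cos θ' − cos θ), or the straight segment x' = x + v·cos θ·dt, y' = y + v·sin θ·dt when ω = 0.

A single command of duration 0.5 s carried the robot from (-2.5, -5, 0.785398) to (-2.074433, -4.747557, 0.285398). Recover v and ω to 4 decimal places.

v = 1.0000, ω = -1.0000

Δθ = 0.285398 − 0.785398 = -0.500000
ω = Δθ/dt = -0.500000/0.5 = -1.0000
R = Δx/(sin θ' − sin θ) = -1.0000
v = R·ω = -1.0000·-1.0000 = 1.0000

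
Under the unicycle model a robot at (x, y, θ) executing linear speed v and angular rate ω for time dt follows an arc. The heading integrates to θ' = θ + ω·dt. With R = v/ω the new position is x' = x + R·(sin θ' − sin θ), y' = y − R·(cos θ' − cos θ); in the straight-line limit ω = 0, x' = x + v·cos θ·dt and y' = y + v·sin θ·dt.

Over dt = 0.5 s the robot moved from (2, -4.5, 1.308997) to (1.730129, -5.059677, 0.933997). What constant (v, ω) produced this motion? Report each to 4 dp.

v = -1.2500, ω = -0.7500

Δθ = 0.933997 − 1.308997 = -0.375000
ω = Δθ/dt = -0.375000/0.5 = -0.7500
R = −Δy/(cos θ' − cos θ) = 1.6667
v = R·ω = 1.6667·-0.7500 = -1.2500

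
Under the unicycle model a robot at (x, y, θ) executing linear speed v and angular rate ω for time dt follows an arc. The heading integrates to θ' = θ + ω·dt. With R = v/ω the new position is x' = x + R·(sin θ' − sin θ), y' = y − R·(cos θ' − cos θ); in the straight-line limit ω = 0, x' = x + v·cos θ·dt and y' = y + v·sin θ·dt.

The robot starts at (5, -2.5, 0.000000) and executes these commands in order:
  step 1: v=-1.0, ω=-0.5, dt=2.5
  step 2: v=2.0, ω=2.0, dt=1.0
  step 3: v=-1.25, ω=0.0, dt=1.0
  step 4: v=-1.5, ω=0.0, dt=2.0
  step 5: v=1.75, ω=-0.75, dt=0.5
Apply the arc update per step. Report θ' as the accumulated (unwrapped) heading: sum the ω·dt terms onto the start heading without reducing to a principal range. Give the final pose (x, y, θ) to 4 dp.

(2.3588, -3.9801, 0.3750)

step 1: θ'=-1.2500 (R=2.0000) → pose (3.1020, -1.1306, -1.2500)
step 2: θ'=0.7500 (R=1.0000) → pose (4.7327, -1.5470, 0.7500)
step 3: θ'=0.7500 (straight) → pose (3.8180, -2.3991, 0.7500)
step 4: θ'=0.7500 (straight) → pose (1.6230, -4.4440, 0.7500)
step 5: θ'=0.3750 (R=-2.3333) → pose (2.3588, -3.9801, 0.3750)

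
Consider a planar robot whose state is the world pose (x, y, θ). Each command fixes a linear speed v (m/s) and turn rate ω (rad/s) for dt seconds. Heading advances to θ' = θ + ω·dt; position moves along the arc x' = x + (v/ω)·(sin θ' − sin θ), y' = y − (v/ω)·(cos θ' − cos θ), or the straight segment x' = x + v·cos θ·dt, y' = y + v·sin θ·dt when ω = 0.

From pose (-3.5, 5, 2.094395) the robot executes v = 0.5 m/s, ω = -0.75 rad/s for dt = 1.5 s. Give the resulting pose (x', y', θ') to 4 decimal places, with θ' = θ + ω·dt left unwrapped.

(-3.4723, 5.7105, 0.9694)

θ' = 2.0944 + -0.75·1.5 = 0.9694
R = v/ω = 0.5/-0.75 = -0.6667
x' = -3.5 + -0.6667·(sin 0.9694 − sin 2.0944) = -3.4723
y' = 5 − -0.6667·(cos 0.9694 − cos 2.0944) = 5.7105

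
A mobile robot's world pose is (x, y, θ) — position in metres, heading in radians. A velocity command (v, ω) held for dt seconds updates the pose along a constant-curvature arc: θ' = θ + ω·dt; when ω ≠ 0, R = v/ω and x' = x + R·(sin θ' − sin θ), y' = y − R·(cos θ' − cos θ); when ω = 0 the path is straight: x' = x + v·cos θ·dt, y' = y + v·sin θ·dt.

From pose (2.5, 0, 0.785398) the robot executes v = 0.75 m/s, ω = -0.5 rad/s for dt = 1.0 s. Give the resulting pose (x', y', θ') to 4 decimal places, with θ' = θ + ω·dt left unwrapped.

θ' = 0.7854 + -0.5·1.0 = 0.2854
R = v/ω = 0.75/-0.5 = -1.5000
x' = 2.5 + -1.5000·(sin 0.2854 − sin 0.7854) = 3.1384
y' = 0 − -1.5000·(cos 0.2854 − cos 0.7854) = 0.3787

(3.1384, 0.3787, 0.2854)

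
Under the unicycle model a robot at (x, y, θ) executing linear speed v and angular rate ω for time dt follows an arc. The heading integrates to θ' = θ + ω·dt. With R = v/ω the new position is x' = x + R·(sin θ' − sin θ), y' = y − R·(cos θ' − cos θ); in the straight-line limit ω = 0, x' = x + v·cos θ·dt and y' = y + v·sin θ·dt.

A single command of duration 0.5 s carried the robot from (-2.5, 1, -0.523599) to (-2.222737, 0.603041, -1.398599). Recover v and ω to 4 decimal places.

v = 1.0000, ω = -1.7500

Δθ = -1.398599 − -0.523599 = -0.875000
ω = Δθ/dt = -0.875000/0.5 = -1.7500
R = −Δy/(cos θ' − cos θ) = -0.5714
v = R·ω = -0.5714·-1.7500 = 1.0000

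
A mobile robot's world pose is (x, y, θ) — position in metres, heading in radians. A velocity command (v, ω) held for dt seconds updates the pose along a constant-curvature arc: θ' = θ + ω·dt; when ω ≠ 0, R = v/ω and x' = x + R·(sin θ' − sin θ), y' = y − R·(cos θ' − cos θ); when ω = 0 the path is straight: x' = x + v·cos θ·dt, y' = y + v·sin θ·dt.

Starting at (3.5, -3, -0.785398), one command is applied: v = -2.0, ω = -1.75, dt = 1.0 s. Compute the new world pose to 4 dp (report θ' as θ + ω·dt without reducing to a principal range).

θ' = -0.7854 + -1.75·1.0 = -2.5354
R = v/ω = -2.0/-1.75 = 1.1429
x' = 3.5 + 1.1429·(sin -2.5354 − sin -0.7854) = 3.6570
y' = -3 − 1.1429·(cos -2.5354 − cos -0.7854) = -1.2527

(3.6570, -1.2527, -2.5354)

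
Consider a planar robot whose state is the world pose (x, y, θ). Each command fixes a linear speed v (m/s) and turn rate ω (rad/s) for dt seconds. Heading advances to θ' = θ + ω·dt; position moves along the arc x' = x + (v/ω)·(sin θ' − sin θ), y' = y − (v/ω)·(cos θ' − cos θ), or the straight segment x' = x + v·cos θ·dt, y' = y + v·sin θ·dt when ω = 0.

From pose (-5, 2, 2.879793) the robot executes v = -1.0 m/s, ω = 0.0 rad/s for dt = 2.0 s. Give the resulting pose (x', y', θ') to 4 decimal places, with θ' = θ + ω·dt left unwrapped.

θ' = 2.8798 + 0.0·2.0 = 2.8798
ω = 0 → straight: x' = -5 + -1.0·cos(2.8798)·2.0 = -3.0681
y' = 2 + -1.0·sin(2.8798)·2.0 = 1.4824

(-3.0681, 1.4824, 2.8798)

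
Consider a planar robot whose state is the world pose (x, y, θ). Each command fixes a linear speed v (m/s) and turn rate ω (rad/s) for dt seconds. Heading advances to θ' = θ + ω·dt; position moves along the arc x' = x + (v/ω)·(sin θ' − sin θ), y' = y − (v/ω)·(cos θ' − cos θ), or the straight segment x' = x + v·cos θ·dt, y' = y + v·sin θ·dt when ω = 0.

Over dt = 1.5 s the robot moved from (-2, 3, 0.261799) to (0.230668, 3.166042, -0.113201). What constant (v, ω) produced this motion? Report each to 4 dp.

Δθ = -0.113201 − 0.261799 = -0.375000
ω = Δθ/dt = -0.375000/1.5 = -0.2500
R = Δx/(sin θ' − sin θ) = -6.0000
v = R·ω = -6.0000·-0.2500 = 1.5000

v = 1.5000, ω = -0.2500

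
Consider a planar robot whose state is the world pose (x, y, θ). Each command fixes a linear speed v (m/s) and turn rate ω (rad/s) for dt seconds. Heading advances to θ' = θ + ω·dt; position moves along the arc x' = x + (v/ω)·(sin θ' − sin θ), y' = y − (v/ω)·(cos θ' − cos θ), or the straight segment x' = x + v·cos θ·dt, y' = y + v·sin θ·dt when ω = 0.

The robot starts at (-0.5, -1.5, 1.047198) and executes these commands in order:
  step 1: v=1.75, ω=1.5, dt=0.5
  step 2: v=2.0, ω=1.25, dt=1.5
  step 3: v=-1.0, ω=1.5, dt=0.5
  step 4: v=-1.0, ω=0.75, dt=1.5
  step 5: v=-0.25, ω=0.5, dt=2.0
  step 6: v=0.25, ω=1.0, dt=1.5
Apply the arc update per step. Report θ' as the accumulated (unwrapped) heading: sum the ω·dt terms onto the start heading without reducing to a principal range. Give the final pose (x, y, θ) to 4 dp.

step 1: θ'=1.7972 (R=1.1667) → pose (-0.3735, -0.6548, 1.7972)
step 2: θ'=3.6722 (R=1.6000) → pose (-2.7423, 0.3661, 3.6722)
step 3: θ'=4.4222 (R=-0.6667) → pose (-2.4409, 0.7503, 4.4222)
step 4: θ'=5.5472 (R=-1.3333) → pose (-2.8234, 2.1200, 5.5472)
step 5: θ'=6.5472 (R=-0.5000) → pose (-3.2895, 2.2321, 6.5472)
step 6: θ'=8.0472 (R=0.2500) → pose (-3.1094, 2.5215, 8.0472)

(-3.1094, 2.5215, 8.0472)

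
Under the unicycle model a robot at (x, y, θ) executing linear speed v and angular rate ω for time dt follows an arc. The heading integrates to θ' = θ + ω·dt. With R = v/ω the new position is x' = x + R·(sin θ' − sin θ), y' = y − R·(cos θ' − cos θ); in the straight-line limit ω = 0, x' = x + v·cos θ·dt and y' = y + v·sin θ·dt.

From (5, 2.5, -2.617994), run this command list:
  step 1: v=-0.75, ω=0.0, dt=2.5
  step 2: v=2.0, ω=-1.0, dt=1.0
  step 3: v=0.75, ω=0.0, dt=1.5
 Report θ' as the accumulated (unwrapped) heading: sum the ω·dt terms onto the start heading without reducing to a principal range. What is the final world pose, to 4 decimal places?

step 1: θ'=-2.6180 (straight) → pose (6.6238, 3.4375, -2.6180)
step 2: θ'=-3.6180 (R=-2.0000) → pose (4.7066, 3.3922, -3.6180)
step 3: θ'=-3.6180 (straight) → pose (3.7069, 3.9082, -3.6180)

(3.7069, 3.9082, -3.6180)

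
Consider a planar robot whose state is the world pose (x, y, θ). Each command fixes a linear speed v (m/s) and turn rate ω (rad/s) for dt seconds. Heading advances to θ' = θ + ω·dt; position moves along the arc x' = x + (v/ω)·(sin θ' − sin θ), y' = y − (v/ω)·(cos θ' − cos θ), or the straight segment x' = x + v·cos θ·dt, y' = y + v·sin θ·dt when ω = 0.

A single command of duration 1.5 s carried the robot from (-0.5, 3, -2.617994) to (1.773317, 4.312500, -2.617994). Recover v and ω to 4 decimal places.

Δθ = -2.617994 − -2.617994 = 0.000000
ω = Δθ/dt = 0.000000/1.5 = 0.0000
ω = 0 → v = (Δx·cos θ + Δy·sin θ)/dt = -1.7500

v = -1.7500, ω = 0.0000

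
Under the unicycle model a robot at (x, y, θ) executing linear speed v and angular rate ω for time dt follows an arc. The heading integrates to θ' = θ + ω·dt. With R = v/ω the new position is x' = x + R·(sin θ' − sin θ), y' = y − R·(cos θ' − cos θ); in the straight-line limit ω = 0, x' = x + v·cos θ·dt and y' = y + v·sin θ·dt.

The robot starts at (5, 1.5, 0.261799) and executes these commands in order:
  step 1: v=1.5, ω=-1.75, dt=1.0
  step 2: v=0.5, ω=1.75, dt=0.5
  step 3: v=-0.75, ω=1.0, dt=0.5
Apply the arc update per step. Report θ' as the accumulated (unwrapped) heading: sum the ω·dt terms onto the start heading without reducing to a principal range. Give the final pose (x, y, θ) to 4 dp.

(5.8495, 0.6645, -0.1132)

step 1: θ'=-1.4882 (R=-0.8571) → pose (6.0761, 0.7428, -1.4882)
step 2: θ'=-0.6132 (R=0.2857) → pose (6.1964, 0.5327, -0.6132)
step 3: θ'=-0.1132 (R=-0.7500) → pose (5.8495, 0.6645, -0.1132)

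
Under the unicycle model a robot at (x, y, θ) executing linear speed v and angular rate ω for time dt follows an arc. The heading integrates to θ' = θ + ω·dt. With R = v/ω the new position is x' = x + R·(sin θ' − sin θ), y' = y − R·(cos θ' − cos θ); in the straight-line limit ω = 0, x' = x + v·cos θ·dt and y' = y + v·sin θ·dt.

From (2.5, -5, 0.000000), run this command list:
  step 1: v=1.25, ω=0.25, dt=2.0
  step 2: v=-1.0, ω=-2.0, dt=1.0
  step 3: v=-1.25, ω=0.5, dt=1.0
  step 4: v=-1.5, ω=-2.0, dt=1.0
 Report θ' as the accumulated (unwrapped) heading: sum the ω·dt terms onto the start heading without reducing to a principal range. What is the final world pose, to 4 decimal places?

step 1: θ'=0.5000 (R=5.0000) → pose (4.8971, -4.3879, 0.5000)
step 2: θ'=-1.5000 (R=0.5000) → pose (4.1587, -3.9845, -1.5000)
step 3: θ'=-1.0000 (R=-2.5000) → pose (3.7686, -2.8106, -1.0000)
step 4: θ'=-3.0000 (R=0.7500) → pose (4.2939, -1.6629, -3.0000)

(4.2939, -1.6629, -3.0000)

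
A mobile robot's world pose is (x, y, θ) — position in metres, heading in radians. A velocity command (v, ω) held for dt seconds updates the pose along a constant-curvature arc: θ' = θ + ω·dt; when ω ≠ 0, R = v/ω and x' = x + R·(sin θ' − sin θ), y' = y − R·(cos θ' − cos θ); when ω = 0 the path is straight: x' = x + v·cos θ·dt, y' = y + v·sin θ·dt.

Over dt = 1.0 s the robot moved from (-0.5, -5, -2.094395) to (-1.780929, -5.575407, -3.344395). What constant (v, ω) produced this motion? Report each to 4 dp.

v = 1.5000, ω = -1.2500

Δθ = -3.344395 − -2.094395 = -1.250000
ω = Δθ/dt = -1.250000/1.0 = -1.2500
R = Δx/(sin θ' − sin θ) = -1.2000
v = R·ω = -1.2000·-1.2500 = 1.5000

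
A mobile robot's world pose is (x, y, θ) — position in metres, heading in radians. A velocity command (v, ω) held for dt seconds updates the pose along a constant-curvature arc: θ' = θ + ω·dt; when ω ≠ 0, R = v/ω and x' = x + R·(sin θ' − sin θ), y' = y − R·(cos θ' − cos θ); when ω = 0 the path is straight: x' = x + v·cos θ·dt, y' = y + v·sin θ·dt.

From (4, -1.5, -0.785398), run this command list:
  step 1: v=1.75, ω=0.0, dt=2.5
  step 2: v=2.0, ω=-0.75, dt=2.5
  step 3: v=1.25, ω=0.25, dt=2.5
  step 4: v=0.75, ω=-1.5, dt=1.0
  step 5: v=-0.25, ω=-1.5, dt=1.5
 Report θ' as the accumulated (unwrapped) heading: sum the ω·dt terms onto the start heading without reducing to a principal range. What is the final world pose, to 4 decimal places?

step 1: θ'=-0.7854 (straight) → pose (7.0936, -4.5936, -0.7854)
step 2: θ'=-2.6604 (R=-2.6667) → pose (6.4422, -8.8431, -2.6604)
step 3: θ'=-2.0354 (R=5.0000) → pose (4.2864, -11.0349, -2.0354)
step 4: θ'=-3.5354 (R=-0.5000) → pose (3.6476, -11.2726, -3.5354)
step 5: θ'=-5.7854 (R=0.1667) → pose (3.6632, -11.5730, -5.7854)

(3.6632, -11.5730, -5.7854)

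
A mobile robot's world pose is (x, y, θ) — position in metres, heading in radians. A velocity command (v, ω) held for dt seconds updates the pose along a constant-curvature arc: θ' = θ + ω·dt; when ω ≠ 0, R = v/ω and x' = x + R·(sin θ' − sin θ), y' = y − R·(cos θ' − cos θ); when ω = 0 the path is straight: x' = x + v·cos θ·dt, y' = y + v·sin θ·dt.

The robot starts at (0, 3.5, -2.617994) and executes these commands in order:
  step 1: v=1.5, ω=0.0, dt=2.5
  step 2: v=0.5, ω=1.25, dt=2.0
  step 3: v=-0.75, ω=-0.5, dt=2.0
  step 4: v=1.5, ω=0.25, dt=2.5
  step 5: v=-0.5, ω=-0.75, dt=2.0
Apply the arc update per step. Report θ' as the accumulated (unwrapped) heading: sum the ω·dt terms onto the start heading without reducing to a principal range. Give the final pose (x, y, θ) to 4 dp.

step 1: θ'=-2.6180 (straight) → pose (-3.2476, 1.6250, -2.6180)
step 2: θ'=-0.1180 (R=0.4000) → pose (-3.0947, 0.8814, -0.1180)
step 3: θ'=-1.1180 (R=1.5000) → pose (-4.2669, 1.7147, -1.1180)
step 4: θ'=-0.4930 (R=6.0000) → pose (-1.7112, -0.9459, -0.4930)
step 5: θ'=-1.9930 (R=0.6667) → pose (-2.0038, -0.0854, -1.9930)

(-2.0038, -0.0854, -1.9930)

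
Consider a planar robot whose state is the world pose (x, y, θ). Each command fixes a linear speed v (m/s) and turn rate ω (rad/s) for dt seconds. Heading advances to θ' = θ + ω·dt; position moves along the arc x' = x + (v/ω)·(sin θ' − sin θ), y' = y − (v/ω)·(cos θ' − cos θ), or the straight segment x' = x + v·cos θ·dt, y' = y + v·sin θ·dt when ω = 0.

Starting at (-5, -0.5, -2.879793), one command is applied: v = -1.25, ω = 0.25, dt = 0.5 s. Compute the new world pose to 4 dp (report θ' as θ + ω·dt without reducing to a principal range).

θ' = -2.8798 + 0.25·0.5 = -2.7548
R = v/ω = -1.25/0.25 = -5.0000
x' = -5 + -5.0000·(sin -2.7548 − sin -2.8798) = -4.4080
y' = -0.5 − -5.0000·(cos -2.7548 − cos -2.8798) = -0.3010

(-4.4080, -0.3010, -2.7548)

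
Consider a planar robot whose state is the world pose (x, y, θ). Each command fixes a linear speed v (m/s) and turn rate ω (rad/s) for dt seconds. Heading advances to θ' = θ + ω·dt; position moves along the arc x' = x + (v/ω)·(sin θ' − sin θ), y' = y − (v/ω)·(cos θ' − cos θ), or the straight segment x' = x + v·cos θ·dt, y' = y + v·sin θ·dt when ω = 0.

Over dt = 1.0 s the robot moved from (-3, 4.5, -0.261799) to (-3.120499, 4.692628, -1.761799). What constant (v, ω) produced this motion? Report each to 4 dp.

Δθ = -1.761799 − -0.261799 = -1.500000
ω = Δθ/dt = -1.500000/1.0 = -1.5000
R = −Δy/(cos θ' − cos θ) = 0.1667
v = R·ω = 0.1667·-1.5000 = -0.2500

v = -0.2500, ω = -1.5000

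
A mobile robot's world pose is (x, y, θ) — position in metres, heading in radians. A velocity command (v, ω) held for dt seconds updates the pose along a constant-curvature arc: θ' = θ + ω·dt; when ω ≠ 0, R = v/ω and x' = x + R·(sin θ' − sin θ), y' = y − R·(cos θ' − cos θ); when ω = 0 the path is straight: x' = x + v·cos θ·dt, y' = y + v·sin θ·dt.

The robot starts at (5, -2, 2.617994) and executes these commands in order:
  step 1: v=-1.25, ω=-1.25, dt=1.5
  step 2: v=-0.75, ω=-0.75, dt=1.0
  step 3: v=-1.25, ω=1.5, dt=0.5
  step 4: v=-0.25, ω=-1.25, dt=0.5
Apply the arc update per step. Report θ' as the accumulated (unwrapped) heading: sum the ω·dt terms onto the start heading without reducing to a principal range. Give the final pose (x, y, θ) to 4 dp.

step 1: θ'=0.7430 (R=1.0000) → pose (5.1765, -3.6025, 0.7430)
step 2: θ'=-0.0070 (R=1.0000) → pose (4.4930, -3.8660, -0.0070)
step 3: θ'=0.7430 (R=-0.8333) → pose (3.9234, -4.0856, 0.7430)
step 4: θ'=0.1180 (R=0.2000) → pose (3.8117, -4.1369, 0.1180)

(3.8117, -4.1369, 0.1180)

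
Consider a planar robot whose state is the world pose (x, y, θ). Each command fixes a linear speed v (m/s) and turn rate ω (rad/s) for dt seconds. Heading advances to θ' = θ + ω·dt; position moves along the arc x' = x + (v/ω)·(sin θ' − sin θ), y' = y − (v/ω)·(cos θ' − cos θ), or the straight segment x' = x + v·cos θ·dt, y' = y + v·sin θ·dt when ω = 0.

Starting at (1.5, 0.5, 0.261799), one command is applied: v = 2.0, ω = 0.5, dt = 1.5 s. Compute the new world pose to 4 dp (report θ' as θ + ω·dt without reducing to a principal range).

θ' = 0.2618 + 0.5·1.5 = 1.0118
R = v/ω = 2.0/0.5 = 4.0000
x' = 1.5 + 4.0000·(sin 1.0118 − sin 0.2618) = 3.8559
y' = 0.5 − 4.0000·(cos 1.0118 − cos 0.2618) = 2.2424

(3.8559, 2.2424, 1.0118)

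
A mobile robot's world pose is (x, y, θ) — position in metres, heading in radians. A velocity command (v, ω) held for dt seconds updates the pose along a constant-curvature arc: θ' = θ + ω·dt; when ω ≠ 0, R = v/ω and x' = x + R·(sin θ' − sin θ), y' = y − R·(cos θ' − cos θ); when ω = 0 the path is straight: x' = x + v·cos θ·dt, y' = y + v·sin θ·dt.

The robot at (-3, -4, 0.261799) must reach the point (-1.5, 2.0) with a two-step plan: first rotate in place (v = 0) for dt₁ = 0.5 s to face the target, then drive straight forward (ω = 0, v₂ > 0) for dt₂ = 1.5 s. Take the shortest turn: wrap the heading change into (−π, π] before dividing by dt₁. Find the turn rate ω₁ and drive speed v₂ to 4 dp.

heading to target = atan2(2−-4, -1.5−-3) = 1.3258
Δθ = wrap(1.3258 − 0.2618) = 1.0640; ω₁ = Δθ/dt₁ = 2.1280
distance = √((-1.5−-3)² + (2−-4)²) = 6.1847; v₂ = distance/dt₂ = 4.1231

ω₁ = 2.1280, v₂ = 4.1231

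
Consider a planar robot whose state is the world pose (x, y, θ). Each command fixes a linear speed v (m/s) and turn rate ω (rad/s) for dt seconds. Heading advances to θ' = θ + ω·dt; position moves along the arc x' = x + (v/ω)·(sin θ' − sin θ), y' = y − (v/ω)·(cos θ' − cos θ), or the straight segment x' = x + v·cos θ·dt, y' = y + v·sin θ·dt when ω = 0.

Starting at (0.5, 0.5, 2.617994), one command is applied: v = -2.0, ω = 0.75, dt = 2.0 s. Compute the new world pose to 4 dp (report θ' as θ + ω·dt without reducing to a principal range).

θ' = 2.6180 + 0.75·2.0 = 4.1180
R = v/ω = -2.0/0.75 = -2.6667
x' = 0.5 + -2.6667·(sin 4.1180 − sin 2.6180) = 4.0426
y' = 0.5 − -2.6667·(cos 4.1180 − cos 2.6180) = 1.3160

(4.0426, 1.3160, 4.1180)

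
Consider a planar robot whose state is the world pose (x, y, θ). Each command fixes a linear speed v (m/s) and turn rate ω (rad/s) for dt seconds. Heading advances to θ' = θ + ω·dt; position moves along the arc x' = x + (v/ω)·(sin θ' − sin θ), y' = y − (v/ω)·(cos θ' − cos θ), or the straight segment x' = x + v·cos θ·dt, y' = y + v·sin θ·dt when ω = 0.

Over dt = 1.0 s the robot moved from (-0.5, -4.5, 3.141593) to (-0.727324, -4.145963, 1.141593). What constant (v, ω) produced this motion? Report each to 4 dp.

v = 0.5000, ω = -2.0000

Δθ = 1.141593 − 3.141593 = -2.000000
ω = Δθ/dt = -2.000000/1.0 = -2.0000
R = −Δy/(cos θ' − cos θ) = -0.2500
v = R·ω = -0.2500·-2.0000 = 0.5000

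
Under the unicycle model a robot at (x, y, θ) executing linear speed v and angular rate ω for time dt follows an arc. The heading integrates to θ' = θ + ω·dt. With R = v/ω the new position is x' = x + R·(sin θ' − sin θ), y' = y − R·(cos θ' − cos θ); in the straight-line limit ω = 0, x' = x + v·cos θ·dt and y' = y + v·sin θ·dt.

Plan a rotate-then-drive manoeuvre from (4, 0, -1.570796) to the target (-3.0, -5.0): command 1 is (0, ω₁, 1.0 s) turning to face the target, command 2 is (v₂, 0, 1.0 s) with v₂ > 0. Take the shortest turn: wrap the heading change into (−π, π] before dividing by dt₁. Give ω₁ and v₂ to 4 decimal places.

heading to target = atan2(-5−0, -3−4) = -2.5213
Δθ = wrap(-2.5213 − -1.5708) = -0.9505; ω₁ = Δθ/dt₁ = -0.9505
distance = √((-3−4)² + (-5−0)²) = 8.6023; v₂ = distance/dt₂ = 8.6023

ω₁ = -0.9505, v₂ = 8.6023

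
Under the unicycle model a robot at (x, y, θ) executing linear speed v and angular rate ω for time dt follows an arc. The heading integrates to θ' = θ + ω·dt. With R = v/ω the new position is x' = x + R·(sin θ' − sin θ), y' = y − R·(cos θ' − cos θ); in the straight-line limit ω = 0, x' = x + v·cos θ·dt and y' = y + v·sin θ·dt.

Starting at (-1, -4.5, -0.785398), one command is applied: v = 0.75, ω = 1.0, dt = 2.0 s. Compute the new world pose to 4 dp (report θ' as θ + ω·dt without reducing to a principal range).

(0.2333, -4.2312, 1.2146)

θ' = -0.7854 + 1.0·2.0 = 1.2146
R = v/ω = 0.75/1.0 = 0.7500
x' = -1 + 0.7500·(sin 1.2146 − sin -0.7854) = 0.2333
y' = -4.5 − 0.7500·(cos 1.2146 − cos -0.7854) = -4.2312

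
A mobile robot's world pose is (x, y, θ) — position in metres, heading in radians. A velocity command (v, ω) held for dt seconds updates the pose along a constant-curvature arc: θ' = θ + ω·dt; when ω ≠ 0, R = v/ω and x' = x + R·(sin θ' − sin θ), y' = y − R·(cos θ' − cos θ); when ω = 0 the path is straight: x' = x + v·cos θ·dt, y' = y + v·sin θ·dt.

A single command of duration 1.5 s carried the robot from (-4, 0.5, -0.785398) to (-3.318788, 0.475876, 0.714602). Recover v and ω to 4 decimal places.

Δθ = 0.714602 − -0.785398 = 1.500000
ω = Δθ/dt = 1.500000/1.5 = 1.0000
R = Δx/(sin θ' − sin θ) = 0.5000
v = R·ω = 0.5000·1.0000 = 0.5000

v = 0.5000, ω = 1.0000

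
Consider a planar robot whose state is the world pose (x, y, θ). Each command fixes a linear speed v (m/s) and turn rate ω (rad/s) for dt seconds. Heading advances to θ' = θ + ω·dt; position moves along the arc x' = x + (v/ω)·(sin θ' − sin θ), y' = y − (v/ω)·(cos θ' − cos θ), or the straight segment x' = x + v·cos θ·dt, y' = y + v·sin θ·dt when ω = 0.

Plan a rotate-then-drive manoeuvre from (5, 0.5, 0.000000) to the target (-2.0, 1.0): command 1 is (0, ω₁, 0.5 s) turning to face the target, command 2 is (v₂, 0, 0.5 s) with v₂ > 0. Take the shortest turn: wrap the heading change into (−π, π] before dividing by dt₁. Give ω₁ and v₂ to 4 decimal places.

heading to target = atan2(1−0.5, -2−5) = 3.0703
Δθ = wrap(3.0703 − 0.0000) = 3.0703; ω₁ = Δθ/dt₁ = 6.1406
distance = √((-2−5)² + (1−0.5)²) = 7.0178; v₂ = distance/dt₂ = 14.0357

ω₁ = 6.1406, v₂ = 14.0357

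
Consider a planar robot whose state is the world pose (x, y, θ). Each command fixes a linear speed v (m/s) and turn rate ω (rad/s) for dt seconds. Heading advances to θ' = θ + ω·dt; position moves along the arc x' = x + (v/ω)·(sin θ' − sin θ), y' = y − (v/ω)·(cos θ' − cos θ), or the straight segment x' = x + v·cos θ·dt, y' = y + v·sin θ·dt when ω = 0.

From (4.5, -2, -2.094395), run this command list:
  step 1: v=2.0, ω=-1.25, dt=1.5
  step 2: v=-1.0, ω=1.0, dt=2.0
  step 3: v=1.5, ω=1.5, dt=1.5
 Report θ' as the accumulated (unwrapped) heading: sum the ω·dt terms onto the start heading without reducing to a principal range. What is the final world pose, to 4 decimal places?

step 1: θ'=-3.9694 (R=-1.6000) → pose (1.9360, -2.2824, -3.9694)
step 2: θ'=-1.9694 (R=-1.0000) → pose (3.5941, -1.9940, -1.9694)
step 3: θ'=0.2806 (R=1.0000) → pose (4.7926, -3.3430, 0.2806)

(4.7926, -3.3430, 0.2806)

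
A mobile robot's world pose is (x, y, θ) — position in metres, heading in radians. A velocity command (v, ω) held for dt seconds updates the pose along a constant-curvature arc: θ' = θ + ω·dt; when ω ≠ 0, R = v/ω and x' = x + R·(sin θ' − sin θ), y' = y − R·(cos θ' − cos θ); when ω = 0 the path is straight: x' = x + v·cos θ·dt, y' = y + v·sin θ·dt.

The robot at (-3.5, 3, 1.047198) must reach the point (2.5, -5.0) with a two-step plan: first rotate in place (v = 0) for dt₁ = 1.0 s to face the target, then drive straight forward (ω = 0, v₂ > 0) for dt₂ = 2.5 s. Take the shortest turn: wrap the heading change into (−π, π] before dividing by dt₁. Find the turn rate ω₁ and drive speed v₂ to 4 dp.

ω₁ = -1.9745, v₂ = 4.0000

heading to target = atan2(-5−3, 2.5−-3.5) = -0.9273
Δθ = wrap(-0.9273 − 1.0472) = -1.9745; ω₁ = Δθ/dt₁ = -1.9745
distance = √((2.5−-3.5)² + (-5−3)²) = 10.0000; v₂ = distance/dt₂ = 4.0000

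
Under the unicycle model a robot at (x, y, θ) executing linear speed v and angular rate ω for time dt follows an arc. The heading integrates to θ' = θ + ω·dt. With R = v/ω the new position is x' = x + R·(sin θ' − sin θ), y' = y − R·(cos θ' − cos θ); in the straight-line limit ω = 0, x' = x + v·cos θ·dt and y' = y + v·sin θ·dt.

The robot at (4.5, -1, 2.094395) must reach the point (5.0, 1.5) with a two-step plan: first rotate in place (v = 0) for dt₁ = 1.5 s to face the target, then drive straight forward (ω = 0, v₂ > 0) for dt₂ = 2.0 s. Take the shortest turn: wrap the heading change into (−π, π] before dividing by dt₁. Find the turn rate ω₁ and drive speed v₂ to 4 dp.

ω₁ = -0.4807, v₂ = 1.2748

heading to target = atan2(1.5−-1, 5−4.5) = 1.3734
Δθ = wrap(1.3734 − 2.0944) = -0.7210; ω₁ = Δθ/dt₁ = -0.4807
distance = √((5−4.5)² + (1.5−-1)²) = 2.5495; v₂ = distance/dt₂ = 1.2748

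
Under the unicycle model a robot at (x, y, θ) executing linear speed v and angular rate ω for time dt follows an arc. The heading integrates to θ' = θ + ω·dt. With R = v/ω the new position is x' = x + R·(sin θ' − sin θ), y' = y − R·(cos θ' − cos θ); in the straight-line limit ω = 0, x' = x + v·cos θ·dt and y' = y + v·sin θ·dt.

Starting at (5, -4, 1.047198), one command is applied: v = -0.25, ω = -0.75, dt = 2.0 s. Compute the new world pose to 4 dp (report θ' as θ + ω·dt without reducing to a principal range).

θ' = 1.0472 + -0.75·2.0 = -0.4528
R = v/ω = -0.25/-0.75 = 0.3333
x' = 5 + 0.3333·(sin -0.4528 − sin 1.0472) = 4.5655
y' = -4 − 0.3333·(cos -0.4528 − cos 1.0472) = -4.1331

(4.5655, -4.1331, -0.4528)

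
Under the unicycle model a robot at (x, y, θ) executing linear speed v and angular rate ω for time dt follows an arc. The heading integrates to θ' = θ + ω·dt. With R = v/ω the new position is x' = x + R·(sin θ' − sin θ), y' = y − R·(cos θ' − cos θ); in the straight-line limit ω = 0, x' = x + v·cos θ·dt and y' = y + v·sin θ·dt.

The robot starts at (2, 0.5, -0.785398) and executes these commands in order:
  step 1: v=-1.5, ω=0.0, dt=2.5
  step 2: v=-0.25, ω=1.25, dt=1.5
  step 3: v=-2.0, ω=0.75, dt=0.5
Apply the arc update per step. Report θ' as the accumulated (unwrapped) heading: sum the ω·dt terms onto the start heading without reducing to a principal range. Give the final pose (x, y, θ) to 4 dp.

step 1: θ'=-0.7854 (straight) → pose (-0.6517, 3.1516, -0.7854)
step 2: θ'=1.0896 (R=-0.2000) → pose (-0.9704, 3.1028, 1.0896)
step 3: θ'=1.4646 (R=-2.6667) → pose (-1.2582, 2.1512, 1.4646)

(-1.2582, 2.1512, 1.4646)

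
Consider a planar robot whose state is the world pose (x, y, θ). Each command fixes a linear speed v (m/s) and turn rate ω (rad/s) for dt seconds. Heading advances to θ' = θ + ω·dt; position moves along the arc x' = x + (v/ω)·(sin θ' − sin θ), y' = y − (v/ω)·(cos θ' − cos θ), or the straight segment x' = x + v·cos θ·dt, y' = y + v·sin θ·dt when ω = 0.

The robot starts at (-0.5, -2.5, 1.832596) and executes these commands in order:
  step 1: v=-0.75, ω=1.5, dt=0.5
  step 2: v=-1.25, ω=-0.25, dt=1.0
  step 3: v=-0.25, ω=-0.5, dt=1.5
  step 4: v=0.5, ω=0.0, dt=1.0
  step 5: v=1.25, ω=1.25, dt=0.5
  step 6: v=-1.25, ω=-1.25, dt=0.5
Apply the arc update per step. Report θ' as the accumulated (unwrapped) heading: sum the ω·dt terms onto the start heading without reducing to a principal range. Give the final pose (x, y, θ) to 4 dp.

step 1: θ'=2.5826 (R=-0.5000) → pose (-0.2822, -2.7945, 2.5826)
step 2: θ'=2.3326 (R=5.0000) → pose (0.6841, -3.5823, 2.3326)
step 3: θ'=1.5826 (R=0.5000) → pose (0.8223, -3.9215, 1.5826)
step 4: θ'=1.5826 (straight) → pose (0.8164, -3.4215, 1.5826)
step 5: θ'=2.2076 (R=1.0000) → pose (0.6204, -2.8387, 2.2076)
step 6: θ'=1.5826 (R=1.0000) → pose (0.8164, -3.4215, 1.5826)

(0.8164, -3.4215, 1.5826)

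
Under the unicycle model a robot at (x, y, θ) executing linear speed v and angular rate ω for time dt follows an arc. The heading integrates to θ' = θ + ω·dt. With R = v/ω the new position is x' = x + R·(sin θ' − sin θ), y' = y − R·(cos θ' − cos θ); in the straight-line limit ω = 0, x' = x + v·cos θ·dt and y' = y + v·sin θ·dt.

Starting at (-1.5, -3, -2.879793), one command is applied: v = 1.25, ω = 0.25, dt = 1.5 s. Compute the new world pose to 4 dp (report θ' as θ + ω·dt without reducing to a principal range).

(-3.1790, -3.8096, -2.5048)

θ' = -2.8798 + 0.25·1.5 = -2.5048
R = v/ω = 1.25/0.25 = 5.0000
x' = -1.5 + 5.0000·(sin -2.5048 − sin -2.8798) = -3.1790
y' = -3 − 5.0000·(cos -2.5048 − cos -2.8798) = -3.8096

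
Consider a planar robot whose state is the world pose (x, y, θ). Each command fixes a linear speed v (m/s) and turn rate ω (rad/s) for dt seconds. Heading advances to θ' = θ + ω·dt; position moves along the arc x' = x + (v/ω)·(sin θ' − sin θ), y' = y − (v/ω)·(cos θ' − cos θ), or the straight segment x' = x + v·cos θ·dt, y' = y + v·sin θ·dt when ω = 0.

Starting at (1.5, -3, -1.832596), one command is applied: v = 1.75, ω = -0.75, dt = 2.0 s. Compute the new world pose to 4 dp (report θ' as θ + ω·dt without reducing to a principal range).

θ' = -1.8326 + -0.75·2.0 = -3.3326
R = v/ω = 1.75/-0.75 = -2.3333
x' = 1.5 + -2.3333·(sin -3.3326 − sin -1.8326) = -1.1968
y' = -3 − -2.3333·(cos -3.3326 − cos -1.8326) = -4.6870

(-1.1968, -4.6870, -3.3326)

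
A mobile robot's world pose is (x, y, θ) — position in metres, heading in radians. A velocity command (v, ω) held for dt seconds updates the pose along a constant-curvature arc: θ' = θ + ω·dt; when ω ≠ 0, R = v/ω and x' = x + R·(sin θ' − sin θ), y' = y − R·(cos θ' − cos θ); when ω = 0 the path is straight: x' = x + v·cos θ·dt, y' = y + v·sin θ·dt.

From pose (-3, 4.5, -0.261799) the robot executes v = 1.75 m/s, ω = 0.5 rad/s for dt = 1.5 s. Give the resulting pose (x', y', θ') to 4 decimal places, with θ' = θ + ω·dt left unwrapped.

(-0.4525, 4.7896, 0.4882)

θ' = -0.2618 + 0.5·1.5 = 0.4882
R = v/ω = 1.75/0.5 = 3.5000
x' = -3 + 3.5000·(sin 0.4882 − sin -0.2618) = -0.4525
y' = 4.5 − 3.5000·(cos 0.4882 − cos -0.2618) = 4.7896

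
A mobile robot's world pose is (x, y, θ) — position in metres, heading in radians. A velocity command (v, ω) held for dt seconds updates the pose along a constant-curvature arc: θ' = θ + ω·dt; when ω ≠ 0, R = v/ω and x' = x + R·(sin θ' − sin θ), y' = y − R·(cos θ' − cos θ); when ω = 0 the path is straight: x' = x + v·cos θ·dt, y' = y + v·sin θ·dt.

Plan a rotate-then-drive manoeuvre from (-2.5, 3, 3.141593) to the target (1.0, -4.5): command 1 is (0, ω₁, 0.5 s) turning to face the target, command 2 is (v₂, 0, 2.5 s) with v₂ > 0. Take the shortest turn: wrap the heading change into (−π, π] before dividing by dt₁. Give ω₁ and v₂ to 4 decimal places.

ω₁ = 4.0148, v₂ = 3.3106

heading to target = atan2(-4.5−3, 1−-2.5) = -1.1342
Δθ = wrap(-1.1342 − 3.1416) = 2.0074; ω₁ = Δθ/dt₁ = 4.0148
distance = √((1−-2.5)² + (-4.5−3)²) = 8.2765; v₂ = distance/dt₂ = 3.3106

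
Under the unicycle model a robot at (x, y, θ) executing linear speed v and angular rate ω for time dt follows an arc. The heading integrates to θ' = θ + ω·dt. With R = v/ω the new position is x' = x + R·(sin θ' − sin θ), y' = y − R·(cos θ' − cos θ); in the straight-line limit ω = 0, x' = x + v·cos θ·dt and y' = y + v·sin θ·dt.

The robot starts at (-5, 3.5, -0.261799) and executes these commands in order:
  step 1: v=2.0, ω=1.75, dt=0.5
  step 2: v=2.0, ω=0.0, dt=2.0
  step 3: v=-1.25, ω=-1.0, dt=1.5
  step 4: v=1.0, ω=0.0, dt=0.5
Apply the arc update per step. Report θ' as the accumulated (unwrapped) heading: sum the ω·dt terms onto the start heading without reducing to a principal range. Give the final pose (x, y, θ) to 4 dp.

(-2.1475, 5.8161, -0.8868)

step 1: θ'=0.6132 (R=1.1429) → pose (-4.0465, 3.6693, 0.6132)
step 2: θ'=0.6132 (straight) → pose (-0.7753, 5.9712, 0.6132)
step 3: θ'=-0.8868 (R=1.2500) → pose (-2.4634, 6.2036, -0.8868)
step 4: θ'=-0.8868 (straight) → pose (-2.1475, 5.8161, -0.8868)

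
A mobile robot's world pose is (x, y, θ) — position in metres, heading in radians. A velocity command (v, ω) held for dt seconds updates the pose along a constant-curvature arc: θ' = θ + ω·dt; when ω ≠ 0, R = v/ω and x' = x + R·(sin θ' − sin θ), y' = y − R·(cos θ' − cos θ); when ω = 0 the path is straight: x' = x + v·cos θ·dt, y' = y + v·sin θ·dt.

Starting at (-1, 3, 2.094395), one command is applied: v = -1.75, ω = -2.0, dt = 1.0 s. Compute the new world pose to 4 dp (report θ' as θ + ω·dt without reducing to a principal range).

θ' = 2.0944 + -2.0·1.0 = 0.0944
R = v/ω = -1.75/-2.0 = 0.8750
x' = -1 + 0.8750·(sin 0.0944 − sin 2.0944) = -1.6753
y' = 3 − 0.8750·(cos 0.0944 − cos 2.0944) = 1.6914

(-1.6753, 1.6914, 0.0944)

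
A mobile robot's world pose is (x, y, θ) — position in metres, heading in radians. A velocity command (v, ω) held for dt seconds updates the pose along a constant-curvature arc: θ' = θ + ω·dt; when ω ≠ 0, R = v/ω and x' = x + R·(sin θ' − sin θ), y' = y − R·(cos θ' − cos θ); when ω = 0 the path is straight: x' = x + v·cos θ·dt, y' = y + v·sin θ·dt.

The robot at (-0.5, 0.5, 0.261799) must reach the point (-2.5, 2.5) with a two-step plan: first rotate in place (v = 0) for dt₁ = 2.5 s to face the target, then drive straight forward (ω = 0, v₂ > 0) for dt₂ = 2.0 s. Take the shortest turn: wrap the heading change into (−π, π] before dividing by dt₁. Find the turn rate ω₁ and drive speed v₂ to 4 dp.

heading to target = atan2(2.5−0.5, -2.5−-0.5) = 2.3562
Δθ = wrap(2.3562 − 0.2618) = 2.0944; ω₁ = Δθ/dt₁ = 0.8378
distance = √((-2.5−-0.5)² + (2.5−0.5)²) = 2.8284; v₂ = distance/dt₂ = 1.4142

ω₁ = 0.8378, v₂ = 1.4142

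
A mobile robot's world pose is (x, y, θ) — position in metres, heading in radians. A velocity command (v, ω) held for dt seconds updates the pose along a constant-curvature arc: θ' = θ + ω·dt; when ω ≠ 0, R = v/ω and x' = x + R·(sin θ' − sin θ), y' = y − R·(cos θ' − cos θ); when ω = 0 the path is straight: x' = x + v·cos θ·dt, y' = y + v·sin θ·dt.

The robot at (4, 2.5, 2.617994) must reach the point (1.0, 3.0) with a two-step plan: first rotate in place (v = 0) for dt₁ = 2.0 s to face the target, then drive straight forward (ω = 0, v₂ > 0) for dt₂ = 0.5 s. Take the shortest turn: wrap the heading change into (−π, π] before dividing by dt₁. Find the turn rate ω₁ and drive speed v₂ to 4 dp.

ω₁ = 0.1792, v₂ = 6.0828

heading to target = atan2(3−2.5, 1−4) = 2.9764
Δθ = wrap(2.9764 − 2.6180) = 0.3584; ω₁ = Δθ/dt₁ = 0.1792
distance = √((1−4)² + (3−2.5)²) = 3.0414; v₂ = distance/dt₂ = 6.0828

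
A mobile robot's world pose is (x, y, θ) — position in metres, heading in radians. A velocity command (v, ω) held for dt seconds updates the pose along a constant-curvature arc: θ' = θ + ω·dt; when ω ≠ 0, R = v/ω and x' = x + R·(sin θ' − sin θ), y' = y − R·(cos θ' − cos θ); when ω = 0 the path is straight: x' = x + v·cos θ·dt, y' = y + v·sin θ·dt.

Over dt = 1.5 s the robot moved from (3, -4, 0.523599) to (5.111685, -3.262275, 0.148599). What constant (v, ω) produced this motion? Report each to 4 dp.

v = 1.5000, ω = -0.2500

Δθ = 0.148599 − 0.523599 = -0.375000
ω = Δθ/dt = -0.375000/1.5 = -0.2500
R = Δx/(sin θ' − sin θ) = -6.0000
v = R·ω = -6.0000·-0.2500 = 1.5000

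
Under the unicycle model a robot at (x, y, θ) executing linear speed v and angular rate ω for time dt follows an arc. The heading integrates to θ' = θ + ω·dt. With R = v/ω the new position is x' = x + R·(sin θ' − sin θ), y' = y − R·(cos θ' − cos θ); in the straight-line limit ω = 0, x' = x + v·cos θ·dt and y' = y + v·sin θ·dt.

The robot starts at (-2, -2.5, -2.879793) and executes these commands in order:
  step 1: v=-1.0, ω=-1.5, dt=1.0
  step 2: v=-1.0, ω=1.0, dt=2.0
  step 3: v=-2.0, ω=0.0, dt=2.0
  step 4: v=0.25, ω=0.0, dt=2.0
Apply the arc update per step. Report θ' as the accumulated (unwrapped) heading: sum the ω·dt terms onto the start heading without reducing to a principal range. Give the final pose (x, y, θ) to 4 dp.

step 1: θ'=-4.3798 (R=0.6667) → pose (-1.1973, -2.9263, -4.3798)
step 2: θ'=-2.3798 (R=-1.0000) → pose (0.4381, -3.3234, -2.3798)
step 3: θ'=-2.3798 (straight) → pose (3.3325, -0.5625, -2.3798)
step 4: θ'=-2.3798 (straight) → pose (2.9707, -0.9076, -2.3798)

(2.9707, -0.9076, -2.3798)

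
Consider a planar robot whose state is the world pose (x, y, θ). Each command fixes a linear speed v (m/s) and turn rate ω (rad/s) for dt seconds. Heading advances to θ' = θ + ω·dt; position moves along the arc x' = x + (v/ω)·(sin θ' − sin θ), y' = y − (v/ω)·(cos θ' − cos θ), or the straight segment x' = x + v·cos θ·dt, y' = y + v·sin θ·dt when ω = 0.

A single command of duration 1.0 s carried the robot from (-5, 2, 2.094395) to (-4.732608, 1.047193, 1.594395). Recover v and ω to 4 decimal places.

Δθ = 1.594395 − 2.094395 = -0.500000
ω = Δθ/dt = -0.500000/1.0 = -0.5000
R = −Δy/(cos θ' − cos θ) = 2.0000
v = R·ω = 2.0000·-0.5000 = -1.0000

v = -1.0000, ω = -0.5000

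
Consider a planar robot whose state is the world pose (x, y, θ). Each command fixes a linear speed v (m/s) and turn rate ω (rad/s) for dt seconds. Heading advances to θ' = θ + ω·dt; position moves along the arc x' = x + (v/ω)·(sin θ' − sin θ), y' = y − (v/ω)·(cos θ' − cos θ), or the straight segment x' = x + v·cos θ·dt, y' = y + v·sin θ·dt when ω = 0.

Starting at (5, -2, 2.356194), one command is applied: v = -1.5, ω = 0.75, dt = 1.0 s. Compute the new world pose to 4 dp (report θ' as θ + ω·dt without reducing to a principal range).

(6.3434, -2.5845, 3.1062)

θ' = 2.3562 + 0.75·1.0 = 3.1062
R = v/ω = -1.5/0.75 = -2.0000
x' = 5 + -2.0000·(sin 3.1062 − sin 2.3562) = 6.3434
y' = -2 − -2.0000·(cos 3.1062 − cos 2.3562) = -2.5845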